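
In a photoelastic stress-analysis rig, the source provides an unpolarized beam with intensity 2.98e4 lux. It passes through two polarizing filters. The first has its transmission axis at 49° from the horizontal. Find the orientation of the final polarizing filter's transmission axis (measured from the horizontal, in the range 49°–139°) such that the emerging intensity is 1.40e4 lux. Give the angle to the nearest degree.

Unpolarized light through the first polarizer → I₁ = ½ I₀, now polarized at 49°.
Target fraction: 1.40e4 / 2.98e4 lux = 0.4698 of I₀.
Need I₂/I₀ = 0.4698, so cos²(θ − 49°) = 0.4698 / 0.5 = 0.9396.
θ − 49° = arccos(√0.9396) = 14.2°, giving θ ≈ 49 + 14.2 = 63.2°.

θ ≈ 63°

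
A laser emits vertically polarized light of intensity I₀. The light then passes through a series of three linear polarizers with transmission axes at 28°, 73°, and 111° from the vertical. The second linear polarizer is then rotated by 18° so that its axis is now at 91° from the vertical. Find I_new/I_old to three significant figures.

Before rotation:
I₁ = I₀ cos²(28° − 0°) = I₀ cos²(28°) = 0.7796 I₀.
I₂ = I₁ cos²(73° − 28°) = 0.7796 I₀ · cos²(45°) = 0.3898 I₀.
I₃ = I₂ cos²(111° − 73°) = 0.3898 I₀ · cos²(38°) = 0.242 I₀.
After rotation:
I₁ = I₀ cos²(28° − 0°) = I₀ cos²(28°) = 0.7796 I₀.
I₂ = I₁ cos²(91° − 28°) = 0.7796 I₀ · cos²(63°) = 0.1607 I₀.
I₃ = I₂ cos²(111° − 91°) = 0.1607 I₀ · cos²(20°) = 0.1419 I₀.
Ratio = 0.1419 / 0.242 = 0.5862.

I_new/I_old ≈ 0.586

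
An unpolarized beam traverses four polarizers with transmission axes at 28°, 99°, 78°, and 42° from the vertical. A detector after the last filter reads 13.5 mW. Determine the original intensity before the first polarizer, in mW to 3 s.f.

I₀ ≈ 447 mW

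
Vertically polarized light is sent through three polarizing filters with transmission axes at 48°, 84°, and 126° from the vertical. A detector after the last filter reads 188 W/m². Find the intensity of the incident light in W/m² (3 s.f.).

I₁ = I₀ cos²(48° − 0°) = I₀ cos²(48°) = 0.4477 I₀.
I₂ = I₁ cos²(84° − 48°) = 0.4477 I₀ · cos²(36°) = 0.293 I₀.
I₃ = I₂ cos²(126° − 84°) = 0.293 I₀ · cos²(42°) = 0.1618 I₀.
So 188 W/m² = 0.1618 I₀, giving I₀ = 188/0.1618 = 1162 W/m².

I₀ ≈ 1160 W/m²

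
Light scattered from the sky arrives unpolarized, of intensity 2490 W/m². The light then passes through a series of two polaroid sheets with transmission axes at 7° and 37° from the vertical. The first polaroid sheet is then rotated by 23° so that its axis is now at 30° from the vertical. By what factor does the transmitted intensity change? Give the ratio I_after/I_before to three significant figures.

Before rotation:
Unpolarized light through the first polarizer → I₁ = ½ I₀, now polarized at 7°.
I₂ = I₁ cos²(37° − 7°) = 0.5 I₀ · cos²(30°) = 0.375 I₀.
After rotation:
Unpolarized light through the first polarizer → I₁ = ½ I₀, now polarized at 30°.
I₂ = I₁ cos²(37° − 30°) = 0.5 I₀ · cos²(7°) = 0.4926 I₀.
Ratio = 0.4926 / 0.375 = 1.314.

I_new/I_old ≈ 1.31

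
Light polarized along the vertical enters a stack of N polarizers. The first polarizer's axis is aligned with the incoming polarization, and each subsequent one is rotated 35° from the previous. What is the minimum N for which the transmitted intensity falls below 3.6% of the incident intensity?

First polarizer is aligned with the polarization: full transmission.
Each further stage multiplies by cos²(35°) = 0.671.
After N polarizers: T = 0.671^(N−1). Require T < 0.036 ⇒ N−1 > ln(0.036)/ln(0.671) = 8.33, so N−1 ≥ 9 and N = 10.
Check: N=10 gives T = 0.02758 < 0.036; N=9 gives T = 0.0411.

N = 10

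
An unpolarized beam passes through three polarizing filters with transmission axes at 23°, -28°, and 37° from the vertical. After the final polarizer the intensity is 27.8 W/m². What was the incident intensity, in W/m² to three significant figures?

I₀ ≈ 786 W/m²

Unpolarized light through the first polarizer → I₁ = ½ I₀, now polarized at 23°.
I₂ = I₁ cos²(-28° − 23°) = 0.5 I₀ · cos²(51°) = 0.198 I₀.
I₃ = I₂ cos²(37° + 28°) = 0.198 I₀ · cos²(65°) = 0.03537 I₀.
So 27.8 W/m² = 0.03537 I₀, giving I₀ = 27.8/0.03537 = 786 W/m².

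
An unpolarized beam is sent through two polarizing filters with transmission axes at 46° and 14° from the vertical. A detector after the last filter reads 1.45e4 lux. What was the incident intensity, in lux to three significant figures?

Unpolarized light through the first polarizer → I₁ = ½ I₀, now polarized at 46°.
I₂ = I₁ cos²(14° − 46°) = 0.5 I₀ · cos²(32°) = 0.3596 I₀.
So 1.45e4 lux = 0.3596 I₀, giving I₀ = 1.45e4/0.3596 = 4.032e+04 lux.

I₀ ≈ 4.03e4 lux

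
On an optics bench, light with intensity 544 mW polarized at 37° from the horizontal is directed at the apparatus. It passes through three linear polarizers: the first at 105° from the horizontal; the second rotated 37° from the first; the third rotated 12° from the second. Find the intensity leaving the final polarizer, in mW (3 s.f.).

I₁ = 544 mW · cos²(68°) = 76.34 mW.
I₂ = I₁ · cos²(37°) = 76.34 · 0.6378 = 48.69 mW.
I₃ = I₂ · cos²(12°) = 48.69 · 0.9568 = 46.59 mW.

I ≈ 46.6 mW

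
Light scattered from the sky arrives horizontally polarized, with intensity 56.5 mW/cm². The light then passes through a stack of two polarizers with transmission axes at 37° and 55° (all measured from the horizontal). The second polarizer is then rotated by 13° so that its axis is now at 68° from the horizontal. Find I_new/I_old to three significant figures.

I_new/I_old ≈ 0.812

Before rotation:
I₁ = I₀ cos²(37° − 0°) = I₀ cos²(37°) = 0.6378 I₀.
I₂ = I₁ cos²(55° − 37°) = 0.6378 I₀ · cos²(18°) = 0.5769 I₀.
After rotation:
I₁ = I₀ cos²(37° − 0°) = I₀ cos²(37°) = 0.6378 I₀.
I₂ = I₁ cos²(68° − 37°) = 0.6378 I₀ · cos²(31°) = 0.4686 I₀.
Ratio = 0.4686 / 0.5769 = 0.8123.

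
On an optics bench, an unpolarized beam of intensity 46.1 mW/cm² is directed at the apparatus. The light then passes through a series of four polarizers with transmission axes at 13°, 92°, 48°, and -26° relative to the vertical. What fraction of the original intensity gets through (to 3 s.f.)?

Unpolarized light through the first polarizer → I₁ = 46.1 mW/cm²/2 = 23.05 mW/cm², polarized at 13°.
I₂ = I₁ · cos²(79°) = 23.05 · 0.03641 = 0.8392 mW/cm².
I₃ = I₂ · cos²(44°) = 0.8392 · 0.5174 = 0.4342 mW/cm².
I₄ = I₃ · cos²(74°) = 0.4342 · 0.07598 = 0.03299 mW/cm².
Transmitted fraction = 0.0007157.

I/I₀ ≈ 0.000716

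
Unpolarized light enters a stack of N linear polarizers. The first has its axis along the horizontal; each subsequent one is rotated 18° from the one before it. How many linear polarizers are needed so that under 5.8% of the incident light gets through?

First polarizer halves the unpolarized light: factor 1/2.
Each further stage multiplies by cos²(18°) = 0.9045.
After N polarizers: T = 0.5·0.9045^(N−1). Require T < 0.058 ⇒ N−1 > ln(0.058/0.5)/ln(0.9045) = 21.46, so N−1 ≥ 22 and N = 23.
Check: N=23 gives T = 0.05496 < 0.058; N=22 gives T = 0.06076.

N = 23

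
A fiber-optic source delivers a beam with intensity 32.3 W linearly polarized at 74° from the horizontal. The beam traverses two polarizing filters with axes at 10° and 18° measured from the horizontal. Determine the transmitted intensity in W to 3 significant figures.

I ≈ 6.09 W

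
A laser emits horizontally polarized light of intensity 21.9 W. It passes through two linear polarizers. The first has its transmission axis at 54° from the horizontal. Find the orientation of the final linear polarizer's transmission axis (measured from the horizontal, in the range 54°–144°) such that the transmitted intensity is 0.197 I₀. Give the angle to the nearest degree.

θ ≈ 95°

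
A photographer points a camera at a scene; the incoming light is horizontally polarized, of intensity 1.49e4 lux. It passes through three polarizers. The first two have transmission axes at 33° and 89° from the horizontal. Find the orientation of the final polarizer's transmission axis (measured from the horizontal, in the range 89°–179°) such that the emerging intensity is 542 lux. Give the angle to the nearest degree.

θ ≈ 155°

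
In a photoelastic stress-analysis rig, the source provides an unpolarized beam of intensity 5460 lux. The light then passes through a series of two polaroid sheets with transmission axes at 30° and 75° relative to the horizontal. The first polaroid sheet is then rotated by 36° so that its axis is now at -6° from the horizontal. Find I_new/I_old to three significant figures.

I_new/I_old ≈ 0.0489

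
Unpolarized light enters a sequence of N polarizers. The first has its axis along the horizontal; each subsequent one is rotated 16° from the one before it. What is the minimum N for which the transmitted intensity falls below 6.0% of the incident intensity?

N = 28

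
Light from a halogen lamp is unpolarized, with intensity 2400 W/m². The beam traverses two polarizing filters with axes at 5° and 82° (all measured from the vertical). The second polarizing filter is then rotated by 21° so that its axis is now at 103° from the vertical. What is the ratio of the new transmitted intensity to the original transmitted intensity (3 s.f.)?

Before rotation:
Unpolarized light through the first polarizer → I₁ = ½ I₀, now polarized at 5°.
I₂ = I₁ cos²(82° − 5°) = 0.5 I₀ · cos²(77°) = 0.0253 I₀.
After rotation:
Unpolarized light through the first polarizer → I₁ = ½ I₀, now polarized at 5°.
Angle between axes 1 and 2: 82°. I₂ = 0.5 I₀ · cos²(82°) = 0.009685 I₀.
Ratio = 0.009685 / 0.0253 = 0.3828.

I_new/I_old ≈ 0.383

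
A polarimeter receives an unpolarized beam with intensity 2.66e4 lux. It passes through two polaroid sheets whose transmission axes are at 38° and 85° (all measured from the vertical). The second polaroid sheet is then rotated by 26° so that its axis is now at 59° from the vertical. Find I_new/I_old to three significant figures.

I_new/I_old ≈ 1.87

Before rotation:
Unpolarized light through the first polarizer → I₁ = ½ I₀, now polarized at 38°.
I₂ = I₁ cos²(85° − 38°) = 0.5 I₀ · cos²(47°) = 0.2326 I₀.
After rotation:
Unpolarized light through the first polarizer → I₁ = ½ I₀, now polarized at 38°.
I₂ = I₁ cos²(59° − 38°) = 0.5 I₀ · cos²(21°) = 0.4358 I₀.
Ratio = 0.4358 / 0.2326 = 1.874.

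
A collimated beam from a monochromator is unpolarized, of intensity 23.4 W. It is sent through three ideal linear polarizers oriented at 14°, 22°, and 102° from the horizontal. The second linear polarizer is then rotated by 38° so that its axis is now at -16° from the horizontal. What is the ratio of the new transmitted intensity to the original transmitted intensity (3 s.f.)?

Before rotation:
Unpolarized light through the first polarizer → I₁ = ½ I₀, now polarized at 14°.
I₂ = I₁ cos²(22° − 14°) = 0.5 I₀ · cos²(8°) = 0.4903 I₀.
I₃ = I₂ cos²(102° − 22°) = 0.4903 I₀ · cos²(80°) = 0.01478 I₀.
After rotation:
Unpolarized light through the first polarizer → I₁ = ½ I₀, now polarized at 14°.
I₂ = I₁ cos²(-16° − 14°) = 0.5 I₀ · cos²(30°) = 0.375 I₀.
Angle between axes 2 and 3: 62°. I₃ = 0.375 I₀ · cos²(62°) = 0.08265 I₀.
Ratio = 0.08265 / 0.01478 = 5.59.

I_new/I_old ≈ 5.59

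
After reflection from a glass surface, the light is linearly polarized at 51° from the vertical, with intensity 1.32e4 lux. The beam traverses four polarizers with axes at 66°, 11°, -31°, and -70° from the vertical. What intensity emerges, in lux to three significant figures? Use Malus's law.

By Malus's law, I₁ = 1.32e4 lux · cos²(15°) = 1.232e+04 lux.
I₂ = I₁ · cos²(55°) = 1.232e+04 · 0.329 = 4052 lux.
I₃ = I₂ · cos²(42°) = 4052 · 0.5523 = 2238 lux.
I₄ = I₃ · cos²(39°) = 2238 · 0.604 = 1351 lux.

I ≈ 1350 lux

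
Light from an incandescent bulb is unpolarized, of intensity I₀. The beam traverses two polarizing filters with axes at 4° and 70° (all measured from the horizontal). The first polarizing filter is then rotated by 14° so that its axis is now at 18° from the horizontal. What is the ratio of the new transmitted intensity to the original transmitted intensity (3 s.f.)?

Before rotation:
Unpolarized light through the first polarizer → I₁ = ½ I₀, now polarized at 4°.
I₂ = I₁ cos²(70° − 4°) = 0.5 I₀ · cos²(66°) = 0.08272 I₀.
After rotation:
Unpolarized light through the first polarizer → I₁ = ½ I₀, now polarized at 18°.
I₂ = I₁ cos²(70° − 18°) = 0.5 I₀ · cos²(52°) = 0.1895 I₀.
Ratio = 0.1895 / 0.08272 = 2.291.

I_new/I_old ≈ 2.29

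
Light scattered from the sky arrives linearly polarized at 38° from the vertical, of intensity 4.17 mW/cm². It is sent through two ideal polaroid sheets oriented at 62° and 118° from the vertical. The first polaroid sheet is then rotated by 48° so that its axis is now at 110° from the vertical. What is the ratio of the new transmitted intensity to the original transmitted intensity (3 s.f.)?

I_new/I_old ≈ 0.359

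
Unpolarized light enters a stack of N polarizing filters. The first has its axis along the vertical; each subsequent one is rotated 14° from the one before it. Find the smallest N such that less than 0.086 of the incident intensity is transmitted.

N = 31

First polarizer halves the unpolarized light: factor 1/2.
Each further stage multiplies by cos²(14°) = 0.9415.
After N polarizers: T = 0.5·0.9415^(N−1). Require T < 0.086 ⇒ N−1 > ln(0.086/0.5)/ln(0.9415) = 29.19, so N−1 ≥ 30 and N = 31.
Check: N=31 gives T = 0.08189 < 0.086; N=30 gives T = 0.08698.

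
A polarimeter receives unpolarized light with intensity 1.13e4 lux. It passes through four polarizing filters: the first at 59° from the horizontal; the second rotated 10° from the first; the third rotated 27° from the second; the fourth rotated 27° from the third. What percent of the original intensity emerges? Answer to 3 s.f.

≈ 30.6%

Unpolarized light through the first polarizer → I₁ = 1.13e4 lux/2 = 5650 lux, polarized at 59°.
I₂ = I₁ · cos²(10°) = 5650 · 0.9698 = 5480 lux.
I₃ = I₂ · cos²(27°) = 5480 · 0.7939 = 4350 lux.
I₄ = I₃ · cos²(27°) = 4350 · 0.7939 = 3454 lux.
That is 30.56% of the incident intensity.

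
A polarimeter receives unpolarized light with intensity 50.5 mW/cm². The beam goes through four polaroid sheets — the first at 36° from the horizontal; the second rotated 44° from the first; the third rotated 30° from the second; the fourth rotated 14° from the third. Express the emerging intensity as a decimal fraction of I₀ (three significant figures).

Unpolarized light through the first polarizer → I₁ = 50.5 mW/cm²/2 = 25.25 mW/cm², polarized at 36°.
I₂ = I₁ · cos²(44°) = 25.25 · 0.5174 = 13.07 mW/cm².
I₃ = I₂ · cos²(30°) = 13.07 · 0.75 = 9.799 mW/cm².
I₄ = I₃ · cos²(14°) = 9.799 · 0.9415 = 9.226 mW/cm².
Transmitted fraction = 0.1827.

I/I₀ ≈ 0.183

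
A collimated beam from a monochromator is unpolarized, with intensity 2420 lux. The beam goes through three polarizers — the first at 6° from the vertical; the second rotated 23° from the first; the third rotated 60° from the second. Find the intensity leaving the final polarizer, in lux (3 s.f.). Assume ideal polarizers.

I ≈ 256 lux

Unpolarized light through the first polarizer → I₁ = 2420 lux/2 = 1210 lux, polarized at 6°.
I₂ = I₁ · cos²(23°) = 1210 · 0.8473 = 1025 lux.
I₃ = I₂ · cos²(60°) = 1025 · 0.25 = 256.3 lux.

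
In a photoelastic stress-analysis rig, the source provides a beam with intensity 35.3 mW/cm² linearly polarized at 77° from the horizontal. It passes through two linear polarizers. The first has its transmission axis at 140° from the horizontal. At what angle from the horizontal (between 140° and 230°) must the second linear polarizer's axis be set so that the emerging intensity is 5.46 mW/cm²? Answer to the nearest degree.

By Malus's law, I₁ = I₀ cos²(140° − 77°) = I₀ cos²(63°) = 0.2061 I₀.
Target fraction: 5.46 / 35.3 mW/cm² = 0.1547 of I₀.
Need I₂/I₀ = 0.1547, so cos²(θ − 140°) = 0.1547 / 0.2061 = 0.7505.
θ − 140° = arccos(√0.7505) = 30.0°, giving θ ≈ 140 + 30.0 = 170.0°.

θ ≈ 170°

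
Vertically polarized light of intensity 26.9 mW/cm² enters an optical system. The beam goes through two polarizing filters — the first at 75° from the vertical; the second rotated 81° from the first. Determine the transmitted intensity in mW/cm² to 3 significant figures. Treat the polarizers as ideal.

By Malus's law, I₁ = 26.9 mW/cm² · cos²(75°) = 1.802 mW/cm².
I₂ = I₁ · cos²(81°) = 1.802 · 0.02447 = 0.0441 mW/cm².

I ≈ 0.0441 mW/cm²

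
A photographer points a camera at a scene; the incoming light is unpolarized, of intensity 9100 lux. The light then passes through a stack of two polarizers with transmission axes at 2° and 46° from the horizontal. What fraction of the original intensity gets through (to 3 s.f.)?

I/I₀ ≈ 0.259

Unpolarized light through the first polarizer → I₁ = 9100 lux/2 = 4550 lux, polarized at 2°.
I₂ = I₁ · cos²(44°) = 4550 · 0.5174 = 2354 lux.
Transmitted fraction = 0.2587.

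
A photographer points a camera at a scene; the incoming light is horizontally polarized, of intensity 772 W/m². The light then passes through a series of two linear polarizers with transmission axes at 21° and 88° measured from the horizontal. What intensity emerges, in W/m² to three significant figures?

I ≈ 103 W/m²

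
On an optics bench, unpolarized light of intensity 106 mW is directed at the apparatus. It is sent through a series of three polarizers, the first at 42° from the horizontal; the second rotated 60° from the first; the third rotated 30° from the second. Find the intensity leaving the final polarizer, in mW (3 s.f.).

Unpolarized light through the first polarizer → I₁ = 106 mW/2 = 53 mW, polarized at 42°.
I₂ = I₁ · cos²(60°) = 53 · 0.25 = 13.25 mW.
I₃ = I₂ · cos²(30°) = 13.25 · 0.75 = 9.938 mW.

I ≈ 9.94 mW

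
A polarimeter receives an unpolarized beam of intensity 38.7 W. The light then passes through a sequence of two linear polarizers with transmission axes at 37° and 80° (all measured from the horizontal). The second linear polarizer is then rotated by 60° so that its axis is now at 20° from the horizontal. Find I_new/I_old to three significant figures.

I_new/I_old ≈ 1.71

Before rotation:
Unpolarized light through the first polarizer → I₁ = ½ I₀, now polarized at 37°.
I₂ = I₁ cos²(80° − 37°) = 0.5 I₀ · cos²(43°) = 0.2674 I₀.
After rotation:
Unpolarized light through the first polarizer → I₁ = ½ I₀, now polarized at 37°.
I₂ = I₁ cos²(20° − 37°) = 0.5 I₀ · cos²(17°) = 0.4573 I₀.
Ratio = 0.4573 / 0.2674 = 1.71.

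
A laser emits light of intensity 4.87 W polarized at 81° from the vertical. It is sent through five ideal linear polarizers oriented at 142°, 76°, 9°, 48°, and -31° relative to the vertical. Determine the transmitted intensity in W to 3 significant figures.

By Malus's law, I₁ = 4.87 W · cos²(61°) = 1.145 W.
I₂ = I₁ · cos²(66°) = 1.145 · 0.1654 = 0.1894 W.
I₃ = I₂ · cos²(67°) = 0.1894 · 0.1527 = 0.02891 W.
I₄ = I₃ · cos²(39°) = 0.02891 · 0.604 = 0.01746 W.
I₅ = I₄ · cos²(79°) = 0.01746 · 0.03641 = 0.0006357 W.

I ≈ 0.000636 W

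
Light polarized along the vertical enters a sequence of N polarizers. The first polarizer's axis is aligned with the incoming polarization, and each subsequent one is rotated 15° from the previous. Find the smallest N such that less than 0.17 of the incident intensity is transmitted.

N = 27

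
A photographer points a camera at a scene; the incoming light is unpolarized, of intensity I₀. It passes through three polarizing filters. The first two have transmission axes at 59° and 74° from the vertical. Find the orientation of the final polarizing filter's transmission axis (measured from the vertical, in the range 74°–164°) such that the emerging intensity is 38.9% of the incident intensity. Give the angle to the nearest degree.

Unpolarized light through the first polarizer → I₁ = ½ I₀, now polarized at 59°.
I₂ = I₁ cos²(74° − 59°) = 0.5 I₀ · cos²(15°) = 0.4665 I₀.
Need I₃/I₀ = 0.389, so cos²(θ − 74°) = 0.389 / 0.4665 = 0.8339.
θ − 74° = arccos(√0.8339) = 24.1°, giving θ ≈ 74 + 24.1 = 98.1°.

θ ≈ 98°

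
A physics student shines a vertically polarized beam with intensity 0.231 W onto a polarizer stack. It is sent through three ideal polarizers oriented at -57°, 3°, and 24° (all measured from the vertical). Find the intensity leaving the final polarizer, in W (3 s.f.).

I ≈ 0.0149 W

I₁ = 0.231 W · cos²(57°) = 0.06852 W.
I₂ = I₁ · cos²(60°) = 0.06852 · 0.25 = 0.01713 W.
I₃ = I₂ · cos²(21°) = 0.01713 · 0.8716 = 0.01493 W.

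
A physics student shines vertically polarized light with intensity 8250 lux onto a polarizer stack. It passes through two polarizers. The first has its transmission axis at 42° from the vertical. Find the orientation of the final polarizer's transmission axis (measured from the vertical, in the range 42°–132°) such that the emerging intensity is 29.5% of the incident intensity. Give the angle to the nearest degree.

By Malus's law, I₁ = I₀ cos²(42° − 0°) = I₀ cos²(42°) = 0.5523 I₀.
Need I₂/I₀ = 0.295, so cos²(θ − 42°) = 0.295 / 0.5523 = 0.5342.
θ − 42° = arccos(√0.5342) = 43.0°, giving θ ≈ 42 + 43.0 = 85.0°.

θ ≈ 85°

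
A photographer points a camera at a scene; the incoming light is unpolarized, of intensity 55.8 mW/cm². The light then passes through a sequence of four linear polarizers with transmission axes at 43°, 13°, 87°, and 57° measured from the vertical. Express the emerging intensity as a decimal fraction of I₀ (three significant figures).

I/I₀ ≈ 0.0214

Unpolarized light through the first polarizer → I₁ = 55.8 mW/cm²/2 = 27.9 mW/cm², polarized at 43°.
I₂ = I₁ · cos²(30°) = 27.9 · 0.75 = 20.93 mW/cm².
I₃ = I₂ · cos²(74°) = 20.93 · 0.07598 = 1.59 mW/cm².
I₄ = I₃ · cos²(30°) = 1.59 · 0.75 = 1.192 mW/cm².
Transmitted fraction = 0.02137.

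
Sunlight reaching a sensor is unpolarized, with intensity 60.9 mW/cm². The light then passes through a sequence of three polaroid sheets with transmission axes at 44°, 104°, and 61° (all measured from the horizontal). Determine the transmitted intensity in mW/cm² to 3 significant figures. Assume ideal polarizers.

Unpolarized light through the first polarizer → I₁ = 60.9 mW/cm²/2 = 30.45 mW/cm², polarized at 44°.
I₂ = I₁ · cos²(60°) = 30.45 · 0.25 = 7.613 mW/cm².
I₃ = I₂ · cos²(43°) = 7.613 · 0.5349 = 4.072 mW/cm².

I ≈ 4.07 mW/cm²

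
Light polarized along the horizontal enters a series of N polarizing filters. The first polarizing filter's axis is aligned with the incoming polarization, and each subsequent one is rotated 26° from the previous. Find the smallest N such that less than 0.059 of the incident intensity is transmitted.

N = 15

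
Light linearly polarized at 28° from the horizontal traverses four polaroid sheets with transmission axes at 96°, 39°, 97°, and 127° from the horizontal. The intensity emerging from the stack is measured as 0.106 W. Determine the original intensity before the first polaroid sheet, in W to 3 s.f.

I₀ ≈ 12.1 W

By Malus's law, I₁ = I₀ cos²(96° − 28°) = I₀ cos²(68°) = 0.1403 I₀.
I₂ = I₁ cos²(39° − 96°) = 0.1403 I₀ · cos²(57°) = 0.04163 I₀.
I₃ = I₂ cos²(97° − 39°) = 0.04163 I₀ · cos²(58°) = 0.01169 I₀.
I₄ = I₃ cos²(127° − 97°) = 0.01169 I₀ · cos²(30°) = 0.008767 I₀.
So 0.106 W = 0.008767 I₀, giving I₀ = 0.106/0.008767 = 12.09 W.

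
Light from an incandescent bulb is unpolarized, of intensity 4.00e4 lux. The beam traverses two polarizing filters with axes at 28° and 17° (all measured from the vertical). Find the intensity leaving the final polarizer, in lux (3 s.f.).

I ≈ 1.93e4 lux

Unpolarized light through the first polarizer → I₁ = 4.00e4 lux/2 = 2e+04 lux, polarized at 28°.
I₂ = I₁ · cos²(11°) = 2e+04 · 0.9636 = 1.927e+04 lux.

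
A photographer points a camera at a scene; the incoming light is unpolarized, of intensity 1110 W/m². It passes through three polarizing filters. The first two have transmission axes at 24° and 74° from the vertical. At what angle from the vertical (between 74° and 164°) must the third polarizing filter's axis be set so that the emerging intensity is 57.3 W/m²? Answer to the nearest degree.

Unpolarized light through the first polarizer → I₁ = ½ I₀, now polarized at 24°.
I₂ = I₁ cos²(74° − 24°) = 0.5 I₀ · cos²(50°) = 0.2066 I₀.
Target fraction: 57.3 / 1110 W/m² = 0.05162 of I₀.
Need I₃/I₀ = 0.05162, so cos²(θ − 74°) = 0.05162 / 0.2066 = 0.2499.
θ − 74° = arccos(√0.2499) = 60.0°, giving θ ≈ 74 + 60.0 = 134.0°.

θ ≈ 134°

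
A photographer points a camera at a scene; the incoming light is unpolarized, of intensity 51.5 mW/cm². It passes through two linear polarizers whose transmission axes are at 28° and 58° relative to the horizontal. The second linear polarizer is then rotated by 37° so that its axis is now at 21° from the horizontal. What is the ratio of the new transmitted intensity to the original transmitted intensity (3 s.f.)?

I_new/I_old ≈ 1.31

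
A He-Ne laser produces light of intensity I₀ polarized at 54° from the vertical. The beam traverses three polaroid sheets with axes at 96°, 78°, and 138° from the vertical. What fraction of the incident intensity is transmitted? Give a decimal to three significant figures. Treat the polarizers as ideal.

By Malus's law, I₁ = I₀ cos²(96° − 54°) = I₀ cos²(42°) = 0.5523 I₀.
I₂ = I₁ cos²(78° − 96°) = 0.5523 I₀ · cos²(18°) = 0.4995 I₀.
I₃ = I₂ cos²(138° − 78°) = 0.4995 I₀ · cos²(60°) = 0.1249 I₀.
Transmitted fraction = 0.1249.

≈ 0.125 I₀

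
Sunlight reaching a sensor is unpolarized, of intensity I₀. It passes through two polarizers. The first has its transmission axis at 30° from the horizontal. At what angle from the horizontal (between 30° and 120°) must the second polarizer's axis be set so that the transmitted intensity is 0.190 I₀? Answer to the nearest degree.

Unpolarized light through the first polarizer → I₁ = ½ I₀, now polarized at 30°.
Need I₂/I₀ = 0.19, so cos²(θ − 30°) = 0.19 / 0.5 = 0.38.
θ − 30° = arccos(√0.38) = 51.9°, giving θ ≈ 30 + 51.9 = 81.9°.

θ ≈ 82°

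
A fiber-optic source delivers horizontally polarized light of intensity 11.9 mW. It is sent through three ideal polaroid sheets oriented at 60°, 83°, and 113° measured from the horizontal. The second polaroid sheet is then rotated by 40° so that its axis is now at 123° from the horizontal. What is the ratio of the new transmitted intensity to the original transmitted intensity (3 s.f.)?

I_new/I_old ≈ 0.315

Before rotation:
I₁ = I₀ cos²(60° − 0°) = I₀ cos²(60°) = 0.25 I₀.
I₂ = I₁ cos²(83° − 60°) = 0.25 I₀ · cos²(23°) = 0.2118 I₀.
I₃ = I₂ cos²(113° − 83°) = 0.2118 I₀ · cos²(30°) = 0.1589 I₀.
After rotation:
I₁ = I₀ cos²(60° − 0°) = I₀ cos²(60°) = 0.25 I₀.
I₂ = I₁ cos²(123° − 60°) = 0.25 I₀ · cos²(63°) = 0.05153 I₀.
I₃ = I₂ cos²(113° − 123°) = 0.05153 I₀ · cos²(10°) = 0.04997 I₀.
Ratio = 0.04997 / 0.1589 = 0.3145.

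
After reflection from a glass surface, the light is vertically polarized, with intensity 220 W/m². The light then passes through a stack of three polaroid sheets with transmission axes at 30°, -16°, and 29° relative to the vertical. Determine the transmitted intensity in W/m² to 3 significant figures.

I₁ = 220 W/m² · cos²(30°) = 165 W/m².
I₂ = I₁ · cos²(46°) = 165 · 0.4826 = 79.62 W/m².
I₃ = I₂ · cos²(45°) = 79.62 · 0.5 = 39.81 W/m².

I ≈ 39.8 W/m²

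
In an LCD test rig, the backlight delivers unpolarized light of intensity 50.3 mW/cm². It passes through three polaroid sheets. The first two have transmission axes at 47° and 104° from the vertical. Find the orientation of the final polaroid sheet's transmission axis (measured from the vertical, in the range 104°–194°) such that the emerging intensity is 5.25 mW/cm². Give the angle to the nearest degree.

θ ≈ 137°

Unpolarized light through the first polarizer → I₁ = ½ I₀, now polarized at 47°.
I₂ = I₁ cos²(104° − 47°) = 0.5 I₀ · cos²(57°) = 0.1483 I₀.
Target fraction: 5.25 / 50.3 mW/cm² = 0.1044 of I₀.
Need I₃/I₀ = 0.1044, so cos²(θ − 104°) = 0.1044 / 0.1483 = 0.7037.
θ − 104° = arccos(√0.7037) = 33.0°, giving θ ≈ 104 + 33.0 = 137.0°.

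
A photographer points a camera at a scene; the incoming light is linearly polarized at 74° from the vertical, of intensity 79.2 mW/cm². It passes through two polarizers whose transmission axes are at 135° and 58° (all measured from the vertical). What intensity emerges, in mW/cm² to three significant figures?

I₁ = 79.2 mW/cm² · cos²(61°) = 18.62 mW/cm².
I₂ = I₁ · cos²(77°) = 18.62 · 0.0506 = 0.942 mW/cm².

I ≈ 0.942 mW/cm²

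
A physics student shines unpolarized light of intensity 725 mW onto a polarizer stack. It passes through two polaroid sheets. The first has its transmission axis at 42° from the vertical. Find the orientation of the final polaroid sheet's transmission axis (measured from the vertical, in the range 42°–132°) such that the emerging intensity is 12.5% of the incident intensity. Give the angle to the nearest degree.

Unpolarized light through the first polarizer → I₁ = ½ I₀, now polarized at 42°.
Need I₂/I₀ = 0.125, so cos²(θ − 42°) = 0.125 / 0.5 = 0.25.
θ − 42° = arccos(√0.25) = 60.0°, giving θ ≈ 42 + 60.0 = 102.0°.

θ ≈ 102°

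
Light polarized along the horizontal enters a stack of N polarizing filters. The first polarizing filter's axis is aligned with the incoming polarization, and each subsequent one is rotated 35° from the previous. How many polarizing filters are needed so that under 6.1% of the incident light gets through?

N = 9

First polarizer is aligned with the polarization: full transmission.
Each further stage multiplies by cos²(35°) = 0.671.
After N polarizers: T = 0.671^(N−1). Require T < 0.061 ⇒ N−1 > ln(0.061)/ln(0.671) = 7.01, so N−1 ≥ 8 and N = 9.
Check: N=9 gives T = 0.0411 < 0.061; N=8 gives T = 0.06125.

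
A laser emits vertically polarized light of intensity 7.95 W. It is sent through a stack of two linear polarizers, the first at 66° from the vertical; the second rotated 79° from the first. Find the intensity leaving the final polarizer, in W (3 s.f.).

I₁ = 7.95 W · cos²(66°) = 1.315 W.
I₂ = I₁ · cos²(79°) = 1.315 · 0.03641 = 0.04788 W.

I ≈ 0.0479 W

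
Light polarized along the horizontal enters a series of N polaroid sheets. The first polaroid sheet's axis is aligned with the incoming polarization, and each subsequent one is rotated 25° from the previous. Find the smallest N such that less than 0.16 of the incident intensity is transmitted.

First polarizer is aligned with the polarization: full transmission.
Each further stage multiplies by cos²(25°) = 0.8214.
After N polarizers: T = 0.8214^(N−1). Require T < 0.16 ⇒ N−1 > ln(0.16)/ln(0.8214) = 9.31, so N−1 ≥ 10 and N = 11.
Check: N=11 gives T = 0.1398 < 0.16; N=10 gives T = 0.1702.

N = 11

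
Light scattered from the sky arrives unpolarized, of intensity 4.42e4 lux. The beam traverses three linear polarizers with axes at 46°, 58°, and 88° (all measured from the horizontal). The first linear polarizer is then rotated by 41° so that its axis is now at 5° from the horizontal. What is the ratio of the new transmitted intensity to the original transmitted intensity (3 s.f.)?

I_new/I_old ≈ 0.379

Before rotation:
Unpolarized light through the first polarizer → I₁ = ½ I₀, now polarized at 46°.
I₂ = I₁ cos²(58° − 46°) = 0.5 I₀ · cos²(12°) = 0.4784 I₀.
I₃ = I₂ cos²(88° − 58°) = 0.4784 I₀ · cos²(30°) = 0.3588 I₀.
After rotation:
Unpolarized light through the first polarizer → I₁ = ½ I₀, now polarized at 5°.
I₂ = I₁ cos²(58° − 5°) = 0.5 I₀ · cos²(53°) = 0.1811 I₀.
I₃ = I₂ cos²(88° − 58°) = 0.1811 I₀ · cos²(30°) = 0.1358 I₀.
Ratio = 0.1358 / 0.3588 = 0.3785.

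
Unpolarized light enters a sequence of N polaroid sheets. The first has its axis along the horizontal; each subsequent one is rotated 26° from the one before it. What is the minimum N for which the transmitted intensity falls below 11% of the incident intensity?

N = 9

First polarizer halves the unpolarized light: factor 1/2.
Each further stage multiplies by cos²(26°) = 0.8078.
After N polarizers: T = 0.5·0.8078^(N−1). Require T < 0.11 ⇒ N−1 > ln(0.11/0.5)/ln(0.8078) = 7.10, so N−1 ≥ 8 and N = 9.
Check: N=9 gives T = 0.09068 < 0.11; N=8 gives T = 0.1123.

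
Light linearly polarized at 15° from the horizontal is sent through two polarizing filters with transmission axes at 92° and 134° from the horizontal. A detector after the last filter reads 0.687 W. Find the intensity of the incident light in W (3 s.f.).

I₀ ≈ 24.6 W

By Malus's law, I₁ = I₀ cos²(92° − 15°) = I₀ cos²(77°) = 0.0506 I₀.
I₂ = I₁ cos²(134° − 92°) = 0.0506 I₀ · cos²(42°) = 0.02795 I₀.
So 0.687 W = 0.02795 I₀, giving I₀ = 0.687/0.02795 = 24.58 W.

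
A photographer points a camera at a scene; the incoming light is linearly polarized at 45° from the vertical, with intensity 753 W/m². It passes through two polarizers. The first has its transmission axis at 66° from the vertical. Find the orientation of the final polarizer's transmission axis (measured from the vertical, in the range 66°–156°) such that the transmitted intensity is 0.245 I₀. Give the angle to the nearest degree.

I₁ = I₀ cos²(66° − 45°) = I₀ cos²(21°) = 0.8716 I₀.
Need I₂/I₀ = 0.245, so cos²(θ − 66°) = 0.245 / 0.8716 = 0.2811.
θ − 66° = arccos(√0.2811) = 58.0°, giving θ ≈ 66 + 58.0 = 124.0°.

θ ≈ 124°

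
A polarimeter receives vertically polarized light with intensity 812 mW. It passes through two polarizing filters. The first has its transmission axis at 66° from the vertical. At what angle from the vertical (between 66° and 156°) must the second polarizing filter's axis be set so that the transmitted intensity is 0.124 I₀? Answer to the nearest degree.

By Malus's law, I₁ = I₀ cos²(66° − 0°) = I₀ cos²(66°) = 0.1654 I₀.
Need I₂/I₀ = 0.124, so cos²(θ − 66°) = 0.124 / 0.1654 = 0.7495.
θ − 66° = arccos(√0.7495) = 30.0°, giving θ ≈ 66 + 30.0 = 96.0°.

θ ≈ 96°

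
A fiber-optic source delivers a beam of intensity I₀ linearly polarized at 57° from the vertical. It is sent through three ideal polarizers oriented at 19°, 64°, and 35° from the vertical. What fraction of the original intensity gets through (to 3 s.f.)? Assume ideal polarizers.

By Malus's law, I₁ = I₀ cos²(19° − 57°) = I₀ cos²(38°) = 0.621 I₀.
I₂ = I₁ cos²(64° − 19°) = 0.621 I₀ · cos²(45°) = 0.3105 I₀.
I₃ = I₂ cos²(35° − 64°) = 0.3105 I₀ · cos²(29°) = 0.2375 I₀.
Transmitted fraction = 0.2375.

≈ 0.238 I₀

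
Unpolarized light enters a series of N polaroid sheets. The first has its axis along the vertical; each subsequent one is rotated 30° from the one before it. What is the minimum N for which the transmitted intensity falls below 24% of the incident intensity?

N = 4

First polarizer halves the unpolarized light: factor 1/2.
Each further stage multiplies by cos²(30°) = 0.75.
After N polarizers: T = 0.5·0.75^(N−1). Require T < 0.24 ⇒ N−1 > ln(0.24/0.5)/ln(0.75) = 2.55, so N−1 ≥ 3 and N = 4.
Check: N=4 gives T = 0.2109 < 0.24; N=3 gives T = 0.2813.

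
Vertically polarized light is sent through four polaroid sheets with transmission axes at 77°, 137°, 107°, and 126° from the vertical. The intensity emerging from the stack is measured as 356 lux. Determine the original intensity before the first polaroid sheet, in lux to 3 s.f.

I₁ = I₀ cos²(77° − 0°) = I₀ cos²(77°) = 0.0506 I₀.
I₂ = I₁ cos²(137° − 77°) = 0.0506 I₀ · cos²(60°) = 0.01265 I₀.
I₃ = I₂ cos²(107° − 137°) = 0.01265 I₀ · cos²(30°) = 0.009488 I₀.
I₄ = I₃ cos²(126° − 107°) = 0.009488 I₀ · cos²(19°) = 0.008482 I₀.
So 356 lux = 0.008482 I₀, giving I₀ = 356/0.008482 = 4.197e+04 lux.

I₀ ≈ 4.20e4 lux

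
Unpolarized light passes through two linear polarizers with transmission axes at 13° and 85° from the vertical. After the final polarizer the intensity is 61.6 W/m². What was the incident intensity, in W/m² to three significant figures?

I₀ ≈ 1290 W/m²

Unpolarized light through the first polarizer → I₁ = ½ I₀, now polarized at 13°.
I₂ = I₁ cos²(85° − 13°) = 0.5 I₀ · cos²(72°) = 0.04775 I₀.
So 61.6 W/m² = 0.04775 I₀, giving I₀ = 61.6/0.04775 = 1290 W/m².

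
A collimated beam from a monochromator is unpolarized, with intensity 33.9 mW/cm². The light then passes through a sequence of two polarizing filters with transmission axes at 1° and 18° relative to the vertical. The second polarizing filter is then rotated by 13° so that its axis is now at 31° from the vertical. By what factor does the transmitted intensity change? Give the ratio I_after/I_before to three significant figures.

I_new/I_old ≈ 0.820

Before rotation:
Unpolarized light through the first polarizer → I₁ = ½ I₀, now polarized at 1°.
I₂ = I₁ cos²(18° − 1°) = 0.5 I₀ · cos²(17°) = 0.4573 I₀.
After rotation:
Unpolarized light through the first polarizer → I₁ = ½ I₀, now polarized at 1°.
I₂ = I₁ cos²(31° − 1°) = 0.5 I₀ · cos²(30°) = 0.375 I₀.
Ratio = 0.375 / 0.4573 = 0.8201.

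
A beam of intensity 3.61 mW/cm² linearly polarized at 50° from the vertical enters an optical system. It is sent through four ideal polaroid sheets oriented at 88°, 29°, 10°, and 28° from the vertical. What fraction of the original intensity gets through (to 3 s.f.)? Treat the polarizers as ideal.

By Malus's law, I₁ = 3.61 mW/cm² · cos²(38°) = 2.242 mW/cm².
I₂ = I₁ · cos²(59°) = 2.242 · 0.2653 = 0.5946 mW/cm².
I₃ = I₂ · cos²(19°) = 0.5946 · 0.894 = 0.5316 mW/cm².
I₄ = I₃ · cos²(18°) = 0.5316 · 0.9045 = 0.4808 mW/cm².
Transmitted fraction = 0.1332.

I/I₀ ≈ 0.133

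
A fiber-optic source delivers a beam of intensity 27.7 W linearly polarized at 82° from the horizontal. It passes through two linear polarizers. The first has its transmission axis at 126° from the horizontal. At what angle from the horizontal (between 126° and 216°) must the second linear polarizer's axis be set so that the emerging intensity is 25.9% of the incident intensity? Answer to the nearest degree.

I₁ = I₀ cos²(126° − 82°) = I₀ cos²(44°) = 0.5174 I₀.
Need I₂/I₀ = 0.259, so cos²(θ − 126°) = 0.259 / 0.5174 = 0.5005.
θ − 126° = arccos(√0.5005) = 45.0°, giving θ ≈ 126 + 45.0 = 171.0°.

θ ≈ 171°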